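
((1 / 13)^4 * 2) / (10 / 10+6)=2 / 199927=0.00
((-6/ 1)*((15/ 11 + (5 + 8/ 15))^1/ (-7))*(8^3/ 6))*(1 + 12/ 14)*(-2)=-15149056/ 8085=-1873.72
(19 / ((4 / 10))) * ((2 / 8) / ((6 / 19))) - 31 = 317 / 48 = 6.60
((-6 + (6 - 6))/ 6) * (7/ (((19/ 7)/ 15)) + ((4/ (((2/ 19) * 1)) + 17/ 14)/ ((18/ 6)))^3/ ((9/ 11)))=-144333927/ 52136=-2768.41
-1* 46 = -46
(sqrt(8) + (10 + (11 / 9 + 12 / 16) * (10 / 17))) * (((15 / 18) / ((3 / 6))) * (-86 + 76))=-233.14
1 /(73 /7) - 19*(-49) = 67970 /73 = 931.10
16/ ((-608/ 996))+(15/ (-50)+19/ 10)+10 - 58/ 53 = -79074/ 5035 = -15.70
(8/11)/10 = 4/55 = 0.07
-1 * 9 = -9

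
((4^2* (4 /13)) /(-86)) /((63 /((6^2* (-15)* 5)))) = 9600 /3913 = 2.45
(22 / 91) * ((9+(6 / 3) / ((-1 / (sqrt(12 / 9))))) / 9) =22 / 91 - 88 * sqrt(3) / 2457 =0.18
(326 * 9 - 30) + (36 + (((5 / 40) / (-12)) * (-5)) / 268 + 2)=75691781 / 25728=2942.00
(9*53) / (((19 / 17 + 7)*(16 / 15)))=40545 / 736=55.09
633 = 633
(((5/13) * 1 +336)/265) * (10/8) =4373/2756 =1.59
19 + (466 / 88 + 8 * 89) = 32397 / 44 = 736.30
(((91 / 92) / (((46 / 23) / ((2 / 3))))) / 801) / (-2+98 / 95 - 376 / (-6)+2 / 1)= 8645 / 1337804568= 0.00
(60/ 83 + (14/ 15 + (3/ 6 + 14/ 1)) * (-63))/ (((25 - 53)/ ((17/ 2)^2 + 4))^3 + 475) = -4575988030725/ 2236948263202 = -2.05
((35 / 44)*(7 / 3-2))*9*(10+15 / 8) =9975 / 352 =28.34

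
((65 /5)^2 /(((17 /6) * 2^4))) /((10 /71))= 35997 /1360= 26.47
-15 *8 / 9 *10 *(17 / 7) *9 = -20400 / 7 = -2914.29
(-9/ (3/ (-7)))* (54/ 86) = 567/ 43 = 13.19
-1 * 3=-3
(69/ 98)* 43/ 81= 989/ 2646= 0.37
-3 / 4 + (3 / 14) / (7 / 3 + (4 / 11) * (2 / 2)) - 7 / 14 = -2917 / 2492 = -1.17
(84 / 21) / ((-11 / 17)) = -68 / 11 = -6.18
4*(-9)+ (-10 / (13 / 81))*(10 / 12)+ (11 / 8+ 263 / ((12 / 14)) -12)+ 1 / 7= 455207 / 2184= 208.43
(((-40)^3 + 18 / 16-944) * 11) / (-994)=5714973 / 7952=718.68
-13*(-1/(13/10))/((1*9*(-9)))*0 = 0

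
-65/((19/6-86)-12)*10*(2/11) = 7800/6259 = 1.25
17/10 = 1.70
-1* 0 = 0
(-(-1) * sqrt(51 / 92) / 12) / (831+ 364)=sqrt(1173) / 659640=0.00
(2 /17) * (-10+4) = -12 /17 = -0.71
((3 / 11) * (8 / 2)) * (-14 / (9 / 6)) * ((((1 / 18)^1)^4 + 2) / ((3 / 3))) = -1469671 / 72171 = -20.36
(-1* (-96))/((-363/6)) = -192/121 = -1.59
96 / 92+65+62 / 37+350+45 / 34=12124581 / 28934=419.04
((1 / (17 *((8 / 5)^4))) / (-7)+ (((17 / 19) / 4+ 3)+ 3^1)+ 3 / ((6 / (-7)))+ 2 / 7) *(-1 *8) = -27858333 / 1157632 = -24.06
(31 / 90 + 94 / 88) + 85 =86.41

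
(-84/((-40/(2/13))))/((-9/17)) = -119/195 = -0.61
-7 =-7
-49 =-49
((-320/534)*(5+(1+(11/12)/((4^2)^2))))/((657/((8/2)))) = -92215/4210056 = -0.02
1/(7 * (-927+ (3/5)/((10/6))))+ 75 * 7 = 85135025/162162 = 525.00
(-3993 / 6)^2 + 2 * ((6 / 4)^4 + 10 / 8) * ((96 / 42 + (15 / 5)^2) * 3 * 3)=24873665 / 56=444172.59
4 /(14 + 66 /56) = 112 /425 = 0.26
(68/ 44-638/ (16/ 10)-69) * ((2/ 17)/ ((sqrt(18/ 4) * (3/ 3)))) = -20513 * sqrt(2)/ 1122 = -25.86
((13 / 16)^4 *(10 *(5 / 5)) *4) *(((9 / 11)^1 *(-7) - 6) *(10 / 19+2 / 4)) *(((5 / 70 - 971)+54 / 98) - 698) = 117467613094455 / 335577088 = 350046.58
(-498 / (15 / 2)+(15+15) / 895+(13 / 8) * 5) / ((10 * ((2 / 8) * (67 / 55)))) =-4587099 / 239860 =-19.12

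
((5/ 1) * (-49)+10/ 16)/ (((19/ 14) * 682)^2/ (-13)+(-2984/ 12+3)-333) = 747201/ 203261048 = 0.00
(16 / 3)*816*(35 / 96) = 4760 / 3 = 1586.67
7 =7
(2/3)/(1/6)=4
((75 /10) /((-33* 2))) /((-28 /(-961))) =-4805 /1232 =-3.90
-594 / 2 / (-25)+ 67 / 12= 5239 / 300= 17.46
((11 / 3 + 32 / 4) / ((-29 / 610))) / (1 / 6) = -1472.41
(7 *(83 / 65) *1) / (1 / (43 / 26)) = 24983 / 1690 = 14.78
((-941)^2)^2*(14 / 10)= 5488536209527 / 5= 1097707241905.40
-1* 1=-1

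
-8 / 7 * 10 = -80 / 7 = -11.43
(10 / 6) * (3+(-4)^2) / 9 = 3.52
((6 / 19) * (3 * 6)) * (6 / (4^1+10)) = 2.44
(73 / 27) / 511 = 1 / 189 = 0.01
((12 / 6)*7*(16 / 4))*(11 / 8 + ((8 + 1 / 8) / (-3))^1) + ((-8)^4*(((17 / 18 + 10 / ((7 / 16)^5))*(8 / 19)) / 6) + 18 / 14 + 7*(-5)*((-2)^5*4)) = 1586522666377 / 8621991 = 184008.85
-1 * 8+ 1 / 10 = -79 / 10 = -7.90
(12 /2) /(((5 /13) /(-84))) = -6552 /5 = -1310.40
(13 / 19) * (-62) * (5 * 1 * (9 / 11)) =-173.54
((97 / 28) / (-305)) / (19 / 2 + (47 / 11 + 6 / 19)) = -0.00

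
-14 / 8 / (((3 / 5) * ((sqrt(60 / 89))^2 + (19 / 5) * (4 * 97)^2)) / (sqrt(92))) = -2225 * sqrt(23) / 218203032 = -0.00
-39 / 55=-0.71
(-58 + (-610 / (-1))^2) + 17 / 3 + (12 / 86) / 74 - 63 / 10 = 17757534521 / 47730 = 372041.37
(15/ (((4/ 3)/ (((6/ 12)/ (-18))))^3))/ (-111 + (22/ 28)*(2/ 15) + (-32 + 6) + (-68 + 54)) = 175/ 194691072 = 0.00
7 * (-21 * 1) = -147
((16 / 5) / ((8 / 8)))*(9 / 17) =144 / 85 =1.69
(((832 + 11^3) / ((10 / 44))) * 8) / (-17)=-380688 / 85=-4478.68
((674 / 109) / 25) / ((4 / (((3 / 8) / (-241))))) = -0.00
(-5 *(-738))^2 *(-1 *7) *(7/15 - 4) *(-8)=-2694172320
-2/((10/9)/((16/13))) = -144/65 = -2.22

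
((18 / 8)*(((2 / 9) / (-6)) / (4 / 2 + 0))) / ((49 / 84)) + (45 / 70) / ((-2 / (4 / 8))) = -0.23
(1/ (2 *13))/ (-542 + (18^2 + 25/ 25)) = -1/ 5642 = -0.00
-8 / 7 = -1.14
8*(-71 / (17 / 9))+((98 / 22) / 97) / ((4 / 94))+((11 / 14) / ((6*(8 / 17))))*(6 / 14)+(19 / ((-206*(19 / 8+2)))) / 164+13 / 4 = -177918013818949 / 600551816480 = -296.26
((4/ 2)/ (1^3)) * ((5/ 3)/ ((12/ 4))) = 10/ 9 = 1.11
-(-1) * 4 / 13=4 / 13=0.31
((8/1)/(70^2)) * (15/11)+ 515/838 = 1392953/2258410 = 0.62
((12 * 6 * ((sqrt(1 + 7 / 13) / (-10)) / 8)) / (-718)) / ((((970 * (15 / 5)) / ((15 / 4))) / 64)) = 36 * sqrt(65) / 2263495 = 0.00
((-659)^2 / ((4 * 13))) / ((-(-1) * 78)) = 434281 / 4056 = 107.07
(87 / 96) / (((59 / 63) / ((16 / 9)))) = 203 / 118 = 1.72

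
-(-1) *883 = 883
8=8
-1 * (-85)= 85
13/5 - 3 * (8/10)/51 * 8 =189/85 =2.22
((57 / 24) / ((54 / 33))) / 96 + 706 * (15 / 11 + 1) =253755643 / 152064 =1668.74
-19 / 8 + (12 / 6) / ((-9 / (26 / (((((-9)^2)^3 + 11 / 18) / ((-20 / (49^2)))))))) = -436389010791 / 183742748392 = -2.37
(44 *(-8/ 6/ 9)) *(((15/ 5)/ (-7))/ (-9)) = -176/ 567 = -0.31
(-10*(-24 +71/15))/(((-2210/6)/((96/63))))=-1088/1365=-0.80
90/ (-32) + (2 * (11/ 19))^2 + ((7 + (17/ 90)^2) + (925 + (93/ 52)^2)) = 230720059763/ 247086450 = 933.76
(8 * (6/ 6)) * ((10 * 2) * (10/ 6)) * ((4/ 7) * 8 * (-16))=-409600/ 21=-19504.76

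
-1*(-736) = 736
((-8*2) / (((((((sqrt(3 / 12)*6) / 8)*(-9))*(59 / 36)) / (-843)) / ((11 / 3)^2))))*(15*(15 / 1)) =-435212800 / 59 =-7376488.14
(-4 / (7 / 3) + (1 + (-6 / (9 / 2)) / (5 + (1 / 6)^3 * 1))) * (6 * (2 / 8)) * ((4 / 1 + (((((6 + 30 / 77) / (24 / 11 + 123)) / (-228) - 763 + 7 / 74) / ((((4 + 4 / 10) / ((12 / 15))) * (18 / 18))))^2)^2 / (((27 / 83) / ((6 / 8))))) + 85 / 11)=-7038709015099489901052036939303651269864657587 / 5606023803609999955125435155559232488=-1255561742.45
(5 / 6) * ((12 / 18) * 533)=2665 / 9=296.11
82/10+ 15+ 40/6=448/15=29.87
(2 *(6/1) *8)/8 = 12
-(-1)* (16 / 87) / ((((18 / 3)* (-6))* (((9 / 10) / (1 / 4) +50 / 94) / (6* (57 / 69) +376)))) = -8236280 / 17486739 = -0.47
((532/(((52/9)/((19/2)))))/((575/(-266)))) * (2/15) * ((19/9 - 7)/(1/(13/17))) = 29576008/146625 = 201.71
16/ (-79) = -16/ 79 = -0.20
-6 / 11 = -0.55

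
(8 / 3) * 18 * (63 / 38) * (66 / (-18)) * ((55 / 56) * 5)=-27225 / 19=-1432.89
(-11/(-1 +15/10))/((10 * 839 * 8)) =-11/33560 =-0.00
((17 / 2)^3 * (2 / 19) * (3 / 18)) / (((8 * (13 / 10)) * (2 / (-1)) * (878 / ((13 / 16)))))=-24565 / 51247104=-0.00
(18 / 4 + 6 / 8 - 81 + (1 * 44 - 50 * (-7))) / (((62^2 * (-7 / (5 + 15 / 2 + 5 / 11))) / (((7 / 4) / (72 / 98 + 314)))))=-17777445 / 20867323136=-0.00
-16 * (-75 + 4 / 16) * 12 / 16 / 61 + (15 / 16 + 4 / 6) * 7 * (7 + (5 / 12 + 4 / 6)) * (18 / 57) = 4825391 / 111264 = 43.37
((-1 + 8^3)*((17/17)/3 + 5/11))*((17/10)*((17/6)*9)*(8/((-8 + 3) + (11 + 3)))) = 7679308/495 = 15513.75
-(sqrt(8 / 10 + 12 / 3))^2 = -24 / 5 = -4.80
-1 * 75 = -75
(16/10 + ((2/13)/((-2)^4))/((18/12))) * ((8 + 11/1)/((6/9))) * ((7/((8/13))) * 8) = 166649/40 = 4166.22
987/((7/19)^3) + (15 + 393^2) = 8535855/49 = 174201.12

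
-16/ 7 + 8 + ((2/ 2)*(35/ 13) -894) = -80589/ 91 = -885.59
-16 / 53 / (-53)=16 / 2809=0.01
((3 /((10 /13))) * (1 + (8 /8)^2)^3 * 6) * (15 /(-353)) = -2808 /353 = -7.95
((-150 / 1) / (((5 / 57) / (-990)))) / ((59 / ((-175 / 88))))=-6733125 / 118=-57060.38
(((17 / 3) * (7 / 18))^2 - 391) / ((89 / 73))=-82197635 / 259524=-316.72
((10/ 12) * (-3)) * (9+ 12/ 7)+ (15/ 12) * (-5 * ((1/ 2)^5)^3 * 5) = -24576875/ 917504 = -26.79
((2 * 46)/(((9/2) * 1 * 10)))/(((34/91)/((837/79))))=389298/6715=57.97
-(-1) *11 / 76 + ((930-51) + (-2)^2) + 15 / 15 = 67195 / 76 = 884.14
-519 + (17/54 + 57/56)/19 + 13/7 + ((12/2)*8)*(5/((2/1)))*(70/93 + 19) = 1650445025/890568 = 1853.25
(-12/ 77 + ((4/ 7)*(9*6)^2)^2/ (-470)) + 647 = -666336413/ 126665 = -5260.62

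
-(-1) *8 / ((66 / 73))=292 / 33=8.85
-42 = -42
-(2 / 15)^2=-4 / 225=-0.02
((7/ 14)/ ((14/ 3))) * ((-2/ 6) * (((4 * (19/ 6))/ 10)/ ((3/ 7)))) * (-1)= 19/ 180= 0.11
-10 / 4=-5 / 2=-2.50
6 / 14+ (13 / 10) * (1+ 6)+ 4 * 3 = 1507 / 70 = 21.53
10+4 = 14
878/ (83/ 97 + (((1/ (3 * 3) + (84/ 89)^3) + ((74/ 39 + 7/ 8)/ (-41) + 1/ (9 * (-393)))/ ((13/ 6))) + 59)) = 217990776524343784/ 15089578069710961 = 14.45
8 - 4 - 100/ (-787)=3248/ 787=4.13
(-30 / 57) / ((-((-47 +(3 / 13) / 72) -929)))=-3120 / 5785709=-0.00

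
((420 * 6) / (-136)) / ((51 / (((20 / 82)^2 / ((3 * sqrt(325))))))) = -700 * sqrt(13) / 6315517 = -0.00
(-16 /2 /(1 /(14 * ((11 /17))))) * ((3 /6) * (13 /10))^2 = -13013 /425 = -30.62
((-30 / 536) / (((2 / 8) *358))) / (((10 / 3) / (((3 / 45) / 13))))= -0.00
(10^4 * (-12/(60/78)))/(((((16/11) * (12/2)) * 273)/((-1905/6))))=873125/42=20788.69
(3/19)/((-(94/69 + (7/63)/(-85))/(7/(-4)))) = 52785/259996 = 0.20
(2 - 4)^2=4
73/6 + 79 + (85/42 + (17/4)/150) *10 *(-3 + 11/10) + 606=2764339/4200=658.18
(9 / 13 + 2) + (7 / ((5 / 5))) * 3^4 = 7406 / 13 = 569.69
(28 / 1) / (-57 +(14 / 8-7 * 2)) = -0.40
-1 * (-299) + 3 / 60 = 5981 / 20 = 299.05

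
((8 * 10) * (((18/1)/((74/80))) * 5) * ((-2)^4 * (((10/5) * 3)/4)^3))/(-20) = -777600/37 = -21016.22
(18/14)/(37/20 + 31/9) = 1620/6671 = 0.24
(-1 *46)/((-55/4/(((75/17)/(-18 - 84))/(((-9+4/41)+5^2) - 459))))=18860/57727461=0.00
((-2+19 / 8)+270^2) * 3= 1749609 / 8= 218701.12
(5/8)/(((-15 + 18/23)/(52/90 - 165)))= 170177/23544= 7.23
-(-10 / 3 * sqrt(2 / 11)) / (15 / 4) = 8 * sqrt(22) / 99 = 0.38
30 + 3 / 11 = 333 / 11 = 30.27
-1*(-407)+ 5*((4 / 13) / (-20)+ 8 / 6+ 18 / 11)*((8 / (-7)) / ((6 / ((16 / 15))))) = 54594377 / 135135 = 404.00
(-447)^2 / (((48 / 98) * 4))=3263547 / 32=101985.84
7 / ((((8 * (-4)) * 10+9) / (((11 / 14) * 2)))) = -11 / 311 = -0.04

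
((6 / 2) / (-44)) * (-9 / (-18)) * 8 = -3 / 11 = -0.27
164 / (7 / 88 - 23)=-14432 / 2017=-7.16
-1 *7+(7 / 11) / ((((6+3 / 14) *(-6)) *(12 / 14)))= -7.02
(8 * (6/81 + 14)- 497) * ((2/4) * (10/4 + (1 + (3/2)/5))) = -197201/270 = -730.37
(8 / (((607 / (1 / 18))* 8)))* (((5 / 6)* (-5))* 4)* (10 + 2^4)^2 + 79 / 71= 0.08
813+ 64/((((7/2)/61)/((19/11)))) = 210953/77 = 2739.65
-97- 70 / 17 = -101.12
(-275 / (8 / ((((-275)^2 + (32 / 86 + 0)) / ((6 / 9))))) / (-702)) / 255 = 21.78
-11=-11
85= 85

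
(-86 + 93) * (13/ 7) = 13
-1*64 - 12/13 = -64.92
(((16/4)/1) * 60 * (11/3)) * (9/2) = 3960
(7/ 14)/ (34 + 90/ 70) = 7/ 494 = 0.01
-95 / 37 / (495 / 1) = -19 / 3663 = -0.01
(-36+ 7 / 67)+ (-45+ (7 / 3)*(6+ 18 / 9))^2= 396502 / 603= 657.55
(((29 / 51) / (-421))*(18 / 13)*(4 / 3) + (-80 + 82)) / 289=185850 / 26888849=0.01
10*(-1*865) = -8650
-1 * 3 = -3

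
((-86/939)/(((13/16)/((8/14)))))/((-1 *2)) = 2752/85449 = 0.03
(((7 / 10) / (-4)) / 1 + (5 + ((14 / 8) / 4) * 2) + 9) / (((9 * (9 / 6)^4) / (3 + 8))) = 4312 / 1215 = 3.55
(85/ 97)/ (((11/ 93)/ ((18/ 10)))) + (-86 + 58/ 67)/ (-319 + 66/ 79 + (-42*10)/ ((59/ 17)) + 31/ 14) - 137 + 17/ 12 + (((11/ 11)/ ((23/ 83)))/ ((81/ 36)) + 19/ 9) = -789458467894145/ 6671216507076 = -118.34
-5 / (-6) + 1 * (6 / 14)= 53 / 42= 1.26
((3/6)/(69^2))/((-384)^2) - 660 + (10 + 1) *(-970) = -15908181442559/1404076032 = -11330.00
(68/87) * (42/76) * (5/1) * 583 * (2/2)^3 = 693770/551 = 1259.11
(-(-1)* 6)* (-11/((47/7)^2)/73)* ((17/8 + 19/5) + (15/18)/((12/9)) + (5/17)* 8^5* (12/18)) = -3535991459/27413690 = -128.99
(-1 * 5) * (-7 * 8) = 280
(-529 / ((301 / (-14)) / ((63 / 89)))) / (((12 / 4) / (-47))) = -1044246 / 3827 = -272.86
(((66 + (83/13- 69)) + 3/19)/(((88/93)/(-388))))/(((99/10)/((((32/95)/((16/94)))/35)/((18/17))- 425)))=955964917225/15332031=62350.83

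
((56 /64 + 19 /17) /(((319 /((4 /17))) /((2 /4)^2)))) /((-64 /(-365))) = 98915 /47201792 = 0.00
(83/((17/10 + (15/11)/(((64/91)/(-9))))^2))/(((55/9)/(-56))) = -9423912960/3073704481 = -3.07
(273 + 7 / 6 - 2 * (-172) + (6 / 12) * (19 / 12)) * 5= 3094.79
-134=-134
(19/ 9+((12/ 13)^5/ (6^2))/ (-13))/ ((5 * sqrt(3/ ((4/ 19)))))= 183294326 * sqrt(57)/ 12380765085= 0.11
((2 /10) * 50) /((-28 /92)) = -230 /7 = -32.86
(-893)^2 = 797449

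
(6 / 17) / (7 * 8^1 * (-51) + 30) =-1 / 8007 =-0.00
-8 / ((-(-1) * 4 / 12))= -24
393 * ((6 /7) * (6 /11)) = 14148 /77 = 183.74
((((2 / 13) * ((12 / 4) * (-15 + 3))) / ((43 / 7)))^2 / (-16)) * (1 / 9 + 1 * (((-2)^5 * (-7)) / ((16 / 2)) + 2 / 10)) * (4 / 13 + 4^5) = -2301963552 / 1562405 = -1473.35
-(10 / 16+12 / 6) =-21 / 8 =-2.62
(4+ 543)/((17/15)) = 8205/17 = 482.65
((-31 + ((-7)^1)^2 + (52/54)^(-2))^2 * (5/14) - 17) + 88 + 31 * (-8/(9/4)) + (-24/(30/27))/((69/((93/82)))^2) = 23237214603150913/256010234145120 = 90.77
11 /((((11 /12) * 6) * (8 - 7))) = 2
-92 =-92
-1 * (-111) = 111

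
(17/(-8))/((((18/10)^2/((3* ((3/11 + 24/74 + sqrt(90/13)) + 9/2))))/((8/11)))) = -195925/26862 - 425* sqrt(130)/1287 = -11.06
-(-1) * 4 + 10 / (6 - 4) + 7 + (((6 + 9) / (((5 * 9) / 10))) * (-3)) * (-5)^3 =1266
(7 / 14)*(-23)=-23 / 2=-11.50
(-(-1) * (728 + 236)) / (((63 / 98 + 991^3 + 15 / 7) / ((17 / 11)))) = 0.00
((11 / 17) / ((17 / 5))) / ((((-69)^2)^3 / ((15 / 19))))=275 / 197526211159257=0.00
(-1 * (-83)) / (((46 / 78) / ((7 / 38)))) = 25.93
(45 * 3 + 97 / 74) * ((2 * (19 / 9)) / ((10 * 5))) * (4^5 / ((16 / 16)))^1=98126336 / 8325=11786.95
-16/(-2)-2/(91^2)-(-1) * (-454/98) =27883/8281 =3.37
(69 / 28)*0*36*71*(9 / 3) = 0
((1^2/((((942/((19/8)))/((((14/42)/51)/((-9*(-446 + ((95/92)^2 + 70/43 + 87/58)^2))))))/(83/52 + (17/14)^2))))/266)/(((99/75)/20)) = 269889406294400/361045215084549218820597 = 0.00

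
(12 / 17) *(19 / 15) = 76 / 85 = 0.89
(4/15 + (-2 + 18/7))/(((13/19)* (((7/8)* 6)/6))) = 13376/9555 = 1.40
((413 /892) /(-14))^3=-205379 /5677858304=-0.00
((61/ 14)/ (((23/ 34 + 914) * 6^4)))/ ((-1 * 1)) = -1037/ 282130128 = -0.00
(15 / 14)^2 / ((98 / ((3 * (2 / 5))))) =135 / 9604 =0.01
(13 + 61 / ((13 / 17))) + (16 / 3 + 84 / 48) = 15577 / 156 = 99.85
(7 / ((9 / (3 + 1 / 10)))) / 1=217 / 90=2.41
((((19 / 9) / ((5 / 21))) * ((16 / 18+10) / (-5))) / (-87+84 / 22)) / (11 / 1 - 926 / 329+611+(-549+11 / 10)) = 94340092 / 28970194725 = 0.00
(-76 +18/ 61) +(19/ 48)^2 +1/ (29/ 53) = -300468847/ 4075776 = -73.72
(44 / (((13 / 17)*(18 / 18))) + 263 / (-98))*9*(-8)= -2515860 / 637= -3949.54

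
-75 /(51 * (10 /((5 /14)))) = -25 /476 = -0.05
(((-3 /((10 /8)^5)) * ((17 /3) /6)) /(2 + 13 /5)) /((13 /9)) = -26112 /186875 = -0.14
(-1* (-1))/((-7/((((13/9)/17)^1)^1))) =-13/1071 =-0.01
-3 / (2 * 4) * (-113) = 339 / 8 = 42.38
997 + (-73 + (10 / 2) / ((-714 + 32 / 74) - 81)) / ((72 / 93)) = 79615450 / 88197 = 902.70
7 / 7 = 1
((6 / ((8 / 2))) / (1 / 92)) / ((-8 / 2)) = -69 / 2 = -34.50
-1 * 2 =-2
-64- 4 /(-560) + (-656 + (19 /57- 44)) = -320737 /420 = -763.66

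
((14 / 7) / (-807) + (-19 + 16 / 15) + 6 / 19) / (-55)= 1350839 / 4216575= 0.32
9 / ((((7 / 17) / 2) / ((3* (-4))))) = -3672 / 7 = -524.57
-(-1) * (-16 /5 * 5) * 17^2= -4624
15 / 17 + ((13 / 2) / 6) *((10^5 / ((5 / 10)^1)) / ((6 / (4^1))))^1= 22100135 / 153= 144445.33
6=6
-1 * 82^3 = -551368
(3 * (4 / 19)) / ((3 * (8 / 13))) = 13 / 38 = 0.34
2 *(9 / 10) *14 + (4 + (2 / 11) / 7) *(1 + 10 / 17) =206784 / 6545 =31.59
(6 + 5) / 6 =11 / 6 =1.83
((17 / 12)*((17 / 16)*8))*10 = 1445 / 12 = 120.42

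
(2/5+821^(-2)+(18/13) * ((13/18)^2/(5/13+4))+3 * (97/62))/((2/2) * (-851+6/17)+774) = -4791008613122/69836070259845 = -0.07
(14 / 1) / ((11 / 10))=140 / 11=12.73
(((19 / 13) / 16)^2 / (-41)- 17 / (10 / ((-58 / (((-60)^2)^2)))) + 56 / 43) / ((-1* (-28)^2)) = -1571260801781 / 946041314400000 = -0.00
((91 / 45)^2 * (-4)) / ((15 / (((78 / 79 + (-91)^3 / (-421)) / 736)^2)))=-29380846486925171329 / 4550198031337824000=-6.46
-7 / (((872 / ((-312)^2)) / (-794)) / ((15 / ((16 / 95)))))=6023274075 / 109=55259395.18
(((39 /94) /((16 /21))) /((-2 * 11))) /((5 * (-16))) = 819 /2647040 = 0.00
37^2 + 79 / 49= 1370.61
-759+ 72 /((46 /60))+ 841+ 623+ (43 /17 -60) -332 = 160092 /391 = 409.44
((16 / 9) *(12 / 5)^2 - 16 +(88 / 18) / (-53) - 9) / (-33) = 177113 / 393525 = 0.45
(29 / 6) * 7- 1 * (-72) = 635 / 6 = 105.83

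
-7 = -7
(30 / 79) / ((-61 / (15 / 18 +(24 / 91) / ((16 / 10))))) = -2725 / 438529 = -0.01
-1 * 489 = -489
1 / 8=0.12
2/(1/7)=14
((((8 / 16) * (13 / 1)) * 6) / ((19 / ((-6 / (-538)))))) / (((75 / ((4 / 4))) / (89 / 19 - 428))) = -313677 / 2427725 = -0.13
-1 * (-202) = 202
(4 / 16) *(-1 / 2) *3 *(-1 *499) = 1497 / 8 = 187.12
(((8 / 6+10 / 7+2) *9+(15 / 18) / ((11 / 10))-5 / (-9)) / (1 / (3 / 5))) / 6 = 3061 / 693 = 4.42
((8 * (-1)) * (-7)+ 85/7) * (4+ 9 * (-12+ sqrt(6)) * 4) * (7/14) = -102078/7+ 8586 * sqrt(6)/7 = -11578.10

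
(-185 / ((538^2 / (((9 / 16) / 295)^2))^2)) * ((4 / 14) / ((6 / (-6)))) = 242757 / 29106845270264261312512000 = 0.00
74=74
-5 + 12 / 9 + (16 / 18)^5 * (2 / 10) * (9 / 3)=-3.33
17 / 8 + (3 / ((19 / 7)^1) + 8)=1707 / 152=11.23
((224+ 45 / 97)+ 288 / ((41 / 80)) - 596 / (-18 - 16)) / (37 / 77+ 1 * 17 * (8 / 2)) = 4185249299 / 356502257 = 11.74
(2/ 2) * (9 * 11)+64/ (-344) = 98.81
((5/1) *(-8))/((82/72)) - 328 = -14888/41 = -363.12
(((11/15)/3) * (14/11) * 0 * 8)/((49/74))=0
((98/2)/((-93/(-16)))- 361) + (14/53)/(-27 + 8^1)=-33019825/93651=-352.58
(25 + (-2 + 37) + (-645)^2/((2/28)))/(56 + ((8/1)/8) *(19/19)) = 1941470/19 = 102182.63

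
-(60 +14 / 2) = -67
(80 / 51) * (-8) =-12.55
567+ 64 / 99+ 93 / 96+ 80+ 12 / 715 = 12142391 / 18720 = 648.63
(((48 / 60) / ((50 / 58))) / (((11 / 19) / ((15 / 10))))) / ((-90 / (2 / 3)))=-1102 / 61875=-0.02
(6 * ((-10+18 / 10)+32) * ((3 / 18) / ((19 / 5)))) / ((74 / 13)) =1547 / 1406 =1.10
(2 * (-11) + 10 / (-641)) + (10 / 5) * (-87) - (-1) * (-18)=-214.02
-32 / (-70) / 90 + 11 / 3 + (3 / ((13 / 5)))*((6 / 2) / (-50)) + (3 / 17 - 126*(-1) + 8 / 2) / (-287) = 89877481 / 28542150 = 3.15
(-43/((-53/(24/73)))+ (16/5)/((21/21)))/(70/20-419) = -0.01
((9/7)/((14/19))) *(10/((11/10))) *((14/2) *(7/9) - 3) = 1900/49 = 38.78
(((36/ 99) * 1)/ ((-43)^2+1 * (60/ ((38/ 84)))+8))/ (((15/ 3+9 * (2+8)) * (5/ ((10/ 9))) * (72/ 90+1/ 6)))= 16/ 36177471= 0.00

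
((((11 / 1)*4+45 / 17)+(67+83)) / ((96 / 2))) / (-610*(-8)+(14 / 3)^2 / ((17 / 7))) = 10029 / 11968192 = 0.00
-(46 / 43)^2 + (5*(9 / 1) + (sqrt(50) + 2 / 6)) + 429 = 5*sqrt(2) + 2624779 / 5547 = 480.26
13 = 13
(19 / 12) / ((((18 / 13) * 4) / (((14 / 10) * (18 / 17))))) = 1729 / 4080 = 0.42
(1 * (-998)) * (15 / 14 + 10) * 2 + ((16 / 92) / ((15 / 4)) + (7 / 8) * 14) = -213353417 / 9660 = -22086.28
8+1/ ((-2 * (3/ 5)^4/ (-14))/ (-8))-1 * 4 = -34676/ 81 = -428.10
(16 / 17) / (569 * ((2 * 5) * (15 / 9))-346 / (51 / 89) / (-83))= 83 / 836953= 0.00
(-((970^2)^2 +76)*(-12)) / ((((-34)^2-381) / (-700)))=-297458384185536 / 31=-9595431747920.52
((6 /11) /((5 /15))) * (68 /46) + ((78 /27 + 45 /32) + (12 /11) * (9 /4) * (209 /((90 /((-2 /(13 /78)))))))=-22473403 /364320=-61.69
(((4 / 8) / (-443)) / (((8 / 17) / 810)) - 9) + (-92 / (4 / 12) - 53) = -1204757 / 3544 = -339.94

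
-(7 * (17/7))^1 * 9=-153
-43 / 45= -0.96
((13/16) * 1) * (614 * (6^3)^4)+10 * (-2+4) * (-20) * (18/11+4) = 11945365141792/11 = 1085942285617.45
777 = 777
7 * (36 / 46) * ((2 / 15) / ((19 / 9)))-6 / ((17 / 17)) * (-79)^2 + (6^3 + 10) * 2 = -80831134 / 2185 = -36993.65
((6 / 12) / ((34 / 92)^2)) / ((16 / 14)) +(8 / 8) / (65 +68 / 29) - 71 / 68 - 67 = -36588886 / 564417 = -64.83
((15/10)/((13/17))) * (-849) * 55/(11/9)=-1948455/26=-74940.58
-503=-503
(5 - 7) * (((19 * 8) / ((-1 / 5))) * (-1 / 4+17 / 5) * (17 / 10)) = 40698 / 5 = 8139.60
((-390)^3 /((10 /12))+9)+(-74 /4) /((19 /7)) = -2704946317 /38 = -71182797.82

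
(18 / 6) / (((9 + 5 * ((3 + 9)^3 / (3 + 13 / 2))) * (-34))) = -19 / 197778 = -0.00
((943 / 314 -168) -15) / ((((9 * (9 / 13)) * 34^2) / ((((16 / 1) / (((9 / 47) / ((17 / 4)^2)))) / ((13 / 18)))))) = -2656393 / 50868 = -52.22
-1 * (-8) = 8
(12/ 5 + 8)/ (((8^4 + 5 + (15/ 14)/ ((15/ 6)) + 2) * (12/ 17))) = 1547/ 430860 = 0.00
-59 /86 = -0.69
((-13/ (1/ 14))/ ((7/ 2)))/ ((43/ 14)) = -728/ 43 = -16.93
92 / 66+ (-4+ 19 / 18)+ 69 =13355 / 198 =67.45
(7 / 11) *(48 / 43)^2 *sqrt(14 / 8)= 8064 *sqrt(7) / 20339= 1.05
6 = 6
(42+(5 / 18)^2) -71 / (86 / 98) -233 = -3787133 / 13932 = -271.83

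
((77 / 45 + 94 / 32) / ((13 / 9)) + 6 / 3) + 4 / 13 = 5.53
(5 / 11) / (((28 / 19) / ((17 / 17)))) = 95 / 308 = 0.31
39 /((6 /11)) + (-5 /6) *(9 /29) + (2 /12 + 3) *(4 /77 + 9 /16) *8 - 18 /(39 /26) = 2004539 /26796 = 74.81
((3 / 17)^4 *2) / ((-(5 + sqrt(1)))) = -27 / 83521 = -0.00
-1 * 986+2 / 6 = -2957 / 3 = -985.67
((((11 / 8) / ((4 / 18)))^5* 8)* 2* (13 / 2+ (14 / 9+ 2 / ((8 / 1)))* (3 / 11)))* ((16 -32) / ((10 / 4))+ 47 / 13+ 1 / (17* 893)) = -3513735615277503 / 1243627520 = -2825392.30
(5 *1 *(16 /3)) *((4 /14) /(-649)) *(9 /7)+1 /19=0.04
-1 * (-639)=639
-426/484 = -213/242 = -0.88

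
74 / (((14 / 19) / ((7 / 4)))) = 703 / 4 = 175.75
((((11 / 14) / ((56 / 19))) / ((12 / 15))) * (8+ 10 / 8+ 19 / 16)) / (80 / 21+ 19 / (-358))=93714555 / 101215744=0.93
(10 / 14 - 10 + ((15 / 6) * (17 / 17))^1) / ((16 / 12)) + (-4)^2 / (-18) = -3013 / 504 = -5.98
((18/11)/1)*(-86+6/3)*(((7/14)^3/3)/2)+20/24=-67/33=-2.03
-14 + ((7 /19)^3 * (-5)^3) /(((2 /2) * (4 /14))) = -492177 /13718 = -35.88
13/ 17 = 0.76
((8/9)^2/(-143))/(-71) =64/822393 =0.00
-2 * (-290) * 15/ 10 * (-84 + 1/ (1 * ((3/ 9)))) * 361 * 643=-16357707810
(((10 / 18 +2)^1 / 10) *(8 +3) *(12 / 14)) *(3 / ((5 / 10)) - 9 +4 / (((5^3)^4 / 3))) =-61767577113 / 8544921875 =-7.23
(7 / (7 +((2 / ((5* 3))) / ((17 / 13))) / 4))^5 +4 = 2941960837824332572 / 590519224617158143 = 4.98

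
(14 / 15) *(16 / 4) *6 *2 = 224 / 5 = 44.80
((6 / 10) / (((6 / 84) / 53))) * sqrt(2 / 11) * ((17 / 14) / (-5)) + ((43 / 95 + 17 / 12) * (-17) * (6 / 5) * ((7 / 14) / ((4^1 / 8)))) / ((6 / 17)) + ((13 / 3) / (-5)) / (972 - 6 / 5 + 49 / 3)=-701469101 / 6492300 - 2703 * sqrt(22) / 275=-154.15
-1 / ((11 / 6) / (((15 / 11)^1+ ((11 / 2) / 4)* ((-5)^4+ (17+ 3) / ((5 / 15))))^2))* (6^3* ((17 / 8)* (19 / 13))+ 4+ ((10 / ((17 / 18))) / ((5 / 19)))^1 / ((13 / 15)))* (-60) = 345601823857875 / 16456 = 21001569267.01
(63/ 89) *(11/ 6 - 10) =-1029/ 178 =-5.78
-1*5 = -5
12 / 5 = 2.40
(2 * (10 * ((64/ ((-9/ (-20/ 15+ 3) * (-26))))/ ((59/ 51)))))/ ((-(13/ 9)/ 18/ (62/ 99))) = -6745600/ 109681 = -61.50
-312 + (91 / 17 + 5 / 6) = -31193 / 102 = -305.81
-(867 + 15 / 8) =-6951 / 8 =-868.88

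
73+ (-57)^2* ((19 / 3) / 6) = 7005 / 2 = 3502.50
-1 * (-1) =1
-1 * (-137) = 137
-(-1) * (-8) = -8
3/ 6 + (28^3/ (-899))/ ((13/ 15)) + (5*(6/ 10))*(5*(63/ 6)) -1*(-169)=3492369/ 11687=298.83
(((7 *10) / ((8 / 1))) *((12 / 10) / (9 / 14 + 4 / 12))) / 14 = 63 / 82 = 0.77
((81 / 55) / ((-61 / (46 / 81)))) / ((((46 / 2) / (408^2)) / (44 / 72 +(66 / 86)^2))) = -67158976 / 563945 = -119.09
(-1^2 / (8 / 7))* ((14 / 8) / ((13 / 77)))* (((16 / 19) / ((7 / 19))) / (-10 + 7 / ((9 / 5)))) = 441 / 130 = 3.39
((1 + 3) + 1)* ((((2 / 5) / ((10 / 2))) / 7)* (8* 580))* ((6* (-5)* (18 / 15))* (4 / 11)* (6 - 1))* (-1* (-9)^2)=1405739.22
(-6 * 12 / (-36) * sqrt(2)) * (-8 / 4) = -4 * sqrt(2) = -5.66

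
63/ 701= 0.09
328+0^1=328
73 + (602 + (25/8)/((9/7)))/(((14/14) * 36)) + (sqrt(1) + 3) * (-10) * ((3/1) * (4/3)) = -181985/2592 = -70.21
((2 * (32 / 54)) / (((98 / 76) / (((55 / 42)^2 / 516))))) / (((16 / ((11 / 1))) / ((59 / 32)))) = 37301275 / 9633810816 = 0.00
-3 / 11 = -0.27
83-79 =4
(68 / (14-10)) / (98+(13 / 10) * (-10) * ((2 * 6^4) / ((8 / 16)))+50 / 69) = -1173 / 4643236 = -0.00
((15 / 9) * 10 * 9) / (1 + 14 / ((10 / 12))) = 750 / 89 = 8.43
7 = 7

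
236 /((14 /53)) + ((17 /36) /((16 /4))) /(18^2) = 291786743 /326592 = 893.43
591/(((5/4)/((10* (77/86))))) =182028/43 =4233.21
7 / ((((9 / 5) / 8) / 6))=560 / 3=186.67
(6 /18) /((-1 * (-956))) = 1 /2868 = 0.00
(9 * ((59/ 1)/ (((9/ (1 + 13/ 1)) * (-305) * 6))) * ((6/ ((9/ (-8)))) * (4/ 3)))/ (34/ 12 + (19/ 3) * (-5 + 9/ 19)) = -52864/ 425475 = -0.12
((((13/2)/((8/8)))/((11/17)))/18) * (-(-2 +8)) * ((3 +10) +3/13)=-1462/33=-44.30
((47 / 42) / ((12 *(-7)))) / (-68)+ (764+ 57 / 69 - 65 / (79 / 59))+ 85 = 801.28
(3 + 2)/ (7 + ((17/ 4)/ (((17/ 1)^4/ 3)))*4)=24565/ 34394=0.71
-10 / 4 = -5 / 2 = -2.50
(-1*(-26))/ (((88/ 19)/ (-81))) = -20007/ 44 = -454.70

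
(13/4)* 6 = 39/2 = 19.50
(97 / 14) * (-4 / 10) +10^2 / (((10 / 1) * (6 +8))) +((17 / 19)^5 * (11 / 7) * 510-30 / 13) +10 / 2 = 518466447661 / 1126625045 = 460.19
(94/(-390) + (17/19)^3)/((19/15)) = 635662/1694173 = 0.38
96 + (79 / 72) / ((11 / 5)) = 76427 / 792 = 96.50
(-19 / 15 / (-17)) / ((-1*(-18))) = 19 / 4590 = 0.00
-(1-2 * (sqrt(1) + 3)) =7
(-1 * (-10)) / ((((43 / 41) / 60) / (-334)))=-8216400 / 43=-191079.07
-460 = -460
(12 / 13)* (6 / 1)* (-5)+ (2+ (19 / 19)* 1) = -321 / 13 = -24.69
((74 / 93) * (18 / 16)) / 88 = 111 / 10912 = 0.01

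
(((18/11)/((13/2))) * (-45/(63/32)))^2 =33177600/1002001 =33.11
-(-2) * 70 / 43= 140 / 43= 3.26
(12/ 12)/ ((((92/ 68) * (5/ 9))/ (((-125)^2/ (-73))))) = -284.77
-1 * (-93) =93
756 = 756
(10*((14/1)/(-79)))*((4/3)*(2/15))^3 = -14336/1439775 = -0.01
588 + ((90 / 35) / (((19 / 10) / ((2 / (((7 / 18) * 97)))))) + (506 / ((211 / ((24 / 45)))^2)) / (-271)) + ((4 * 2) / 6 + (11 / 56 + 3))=1162226763556578521 / 1961228166546600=592.60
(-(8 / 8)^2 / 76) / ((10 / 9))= -0.01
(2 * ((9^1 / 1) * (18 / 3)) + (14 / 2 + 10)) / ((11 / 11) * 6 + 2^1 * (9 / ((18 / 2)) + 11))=25 / 6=4.17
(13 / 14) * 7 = 6.50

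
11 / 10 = 1.10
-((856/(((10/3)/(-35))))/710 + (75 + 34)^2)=-4213261/355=-11868.34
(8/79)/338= 0.00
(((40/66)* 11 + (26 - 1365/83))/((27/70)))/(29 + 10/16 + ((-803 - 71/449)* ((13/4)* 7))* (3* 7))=-1015566160/9265474444509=-0.00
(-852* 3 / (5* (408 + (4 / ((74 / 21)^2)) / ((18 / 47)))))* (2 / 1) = -13996656 / 5597035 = -2.50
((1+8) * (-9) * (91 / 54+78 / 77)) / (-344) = 33657 / 52976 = 0.64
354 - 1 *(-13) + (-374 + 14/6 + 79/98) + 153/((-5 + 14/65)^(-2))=4345908647/1242150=3498.70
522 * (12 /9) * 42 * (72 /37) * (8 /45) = 1870848 /185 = 10112.69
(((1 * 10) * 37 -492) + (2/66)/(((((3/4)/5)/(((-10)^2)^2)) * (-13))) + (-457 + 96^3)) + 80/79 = 89879197621/101673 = 884002.61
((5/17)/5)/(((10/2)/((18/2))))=9/85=0.11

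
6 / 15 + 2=12 / 5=2.40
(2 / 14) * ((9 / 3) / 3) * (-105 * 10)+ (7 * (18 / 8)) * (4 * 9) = 417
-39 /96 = -13 /32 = -0.41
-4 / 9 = -0.44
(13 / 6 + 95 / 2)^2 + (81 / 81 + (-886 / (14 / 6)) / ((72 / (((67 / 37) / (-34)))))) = 2468.06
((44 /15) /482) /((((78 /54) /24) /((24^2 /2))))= 456192 /15665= 29.12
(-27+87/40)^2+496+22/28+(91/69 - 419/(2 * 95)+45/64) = 1112.88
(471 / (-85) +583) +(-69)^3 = -27874181 / 85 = -327931.54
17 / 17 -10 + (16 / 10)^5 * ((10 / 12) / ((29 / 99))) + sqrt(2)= sqrt(2) + 377547 / 18125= 22.24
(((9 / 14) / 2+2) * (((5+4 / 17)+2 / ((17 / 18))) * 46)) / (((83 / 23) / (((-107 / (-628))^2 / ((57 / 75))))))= 1230230828125 / 148022569184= 8.31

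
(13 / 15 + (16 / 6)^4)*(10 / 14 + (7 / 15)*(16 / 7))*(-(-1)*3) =3895397 / 14175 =274.81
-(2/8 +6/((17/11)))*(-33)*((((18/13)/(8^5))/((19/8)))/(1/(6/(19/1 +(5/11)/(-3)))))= 0.00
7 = 7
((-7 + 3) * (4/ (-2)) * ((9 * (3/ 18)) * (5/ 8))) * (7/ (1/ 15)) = 1575/ 2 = 787.50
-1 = -1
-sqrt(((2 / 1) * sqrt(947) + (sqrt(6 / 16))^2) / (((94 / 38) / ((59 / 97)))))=-sqrt(30663834 + 163540448 * sqrt(947)) / 18236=-3.90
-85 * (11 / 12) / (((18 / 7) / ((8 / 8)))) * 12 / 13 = -6545 / 234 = -27.97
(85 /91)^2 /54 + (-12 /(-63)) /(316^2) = 90193097 /5581625868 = 0.02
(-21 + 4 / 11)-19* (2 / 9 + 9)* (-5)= 84692 / 99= 855.47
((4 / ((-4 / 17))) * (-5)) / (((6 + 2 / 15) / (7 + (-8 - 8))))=-11475 / 92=-124.73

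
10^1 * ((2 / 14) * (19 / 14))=95 / 49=1.94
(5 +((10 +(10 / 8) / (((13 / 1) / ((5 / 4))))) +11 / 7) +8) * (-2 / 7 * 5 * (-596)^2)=-7981481510 / 637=-12529798.29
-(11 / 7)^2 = -121 / 49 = -2.47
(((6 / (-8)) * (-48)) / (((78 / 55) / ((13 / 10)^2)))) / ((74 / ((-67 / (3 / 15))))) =-28743 / 148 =-194.21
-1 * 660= -660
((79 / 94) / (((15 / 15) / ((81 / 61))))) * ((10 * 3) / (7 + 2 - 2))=95985 / 20069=4.78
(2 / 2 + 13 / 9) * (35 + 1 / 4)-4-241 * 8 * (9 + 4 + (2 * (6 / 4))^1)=-184595 / 6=-30765.83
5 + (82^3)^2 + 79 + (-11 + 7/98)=4256093400959/14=304006671497.07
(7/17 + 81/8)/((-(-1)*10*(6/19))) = 27227/8160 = 3.34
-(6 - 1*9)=3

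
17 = 17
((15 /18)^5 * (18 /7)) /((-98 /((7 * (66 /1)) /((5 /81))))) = -78.92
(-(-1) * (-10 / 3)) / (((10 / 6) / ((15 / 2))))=-15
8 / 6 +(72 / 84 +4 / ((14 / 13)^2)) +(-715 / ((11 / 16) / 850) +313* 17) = -129164984 / 147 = -878673.36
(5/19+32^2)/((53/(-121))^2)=284928501/53371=5338.64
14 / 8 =7 / 4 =1.75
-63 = -63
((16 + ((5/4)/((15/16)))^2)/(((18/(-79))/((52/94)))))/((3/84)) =-4600960/3807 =-1208.55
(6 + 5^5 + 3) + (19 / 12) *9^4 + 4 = 13526.25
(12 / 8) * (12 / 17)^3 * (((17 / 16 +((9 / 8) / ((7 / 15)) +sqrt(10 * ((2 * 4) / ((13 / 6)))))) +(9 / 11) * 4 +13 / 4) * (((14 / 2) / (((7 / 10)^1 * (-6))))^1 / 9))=-369450 / 378301 - 1920 * sqrt(390) / 63869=-1.57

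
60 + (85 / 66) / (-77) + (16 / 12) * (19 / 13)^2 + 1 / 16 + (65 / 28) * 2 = 464035877 / 6870864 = 67.54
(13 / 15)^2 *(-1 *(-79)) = 13351 / 225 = 59.34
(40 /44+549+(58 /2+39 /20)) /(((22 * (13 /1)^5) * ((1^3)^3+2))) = 127789 /5391174360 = 0.00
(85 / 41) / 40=17 / 328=0.05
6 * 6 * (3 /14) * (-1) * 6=-324 /7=-46.29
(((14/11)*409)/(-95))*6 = -34356/1045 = -32.88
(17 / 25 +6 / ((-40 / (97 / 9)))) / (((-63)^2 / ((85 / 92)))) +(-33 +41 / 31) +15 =-11327039047 / 679175280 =-16.68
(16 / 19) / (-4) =-0.21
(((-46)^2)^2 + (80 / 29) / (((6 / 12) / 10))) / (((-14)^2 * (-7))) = -32461956 / 9947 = -3263.49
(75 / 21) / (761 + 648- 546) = 25 / 6041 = 0.00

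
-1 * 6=-6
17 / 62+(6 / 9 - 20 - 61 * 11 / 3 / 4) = -9297 / 124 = -74.98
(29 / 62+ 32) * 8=8052 / 31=259.74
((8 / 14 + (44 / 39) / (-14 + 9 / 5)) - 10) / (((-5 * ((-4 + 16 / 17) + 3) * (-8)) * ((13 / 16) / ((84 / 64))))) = 1347709 / 206180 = 6.54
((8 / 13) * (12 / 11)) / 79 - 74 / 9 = -835114 / 101673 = -8.21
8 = 8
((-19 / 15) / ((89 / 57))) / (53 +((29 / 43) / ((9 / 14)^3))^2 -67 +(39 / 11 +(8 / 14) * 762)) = -27314288666973 / 14525839488164255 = -0.00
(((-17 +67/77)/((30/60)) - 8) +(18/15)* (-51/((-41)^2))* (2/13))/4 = -84692156/8413405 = -10.07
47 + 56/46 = 1109/23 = 48.22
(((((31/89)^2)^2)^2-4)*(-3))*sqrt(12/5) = 94473013990625298*sqrt(15)/19682944028510405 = 18.59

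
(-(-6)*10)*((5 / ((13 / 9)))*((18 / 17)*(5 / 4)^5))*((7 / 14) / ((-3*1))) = -6328125 / 56576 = -111.85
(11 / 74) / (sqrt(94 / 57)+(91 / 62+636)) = 768208551 / 3294387049229- 21142 * sqrt(5358) / 3294387049229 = 0.00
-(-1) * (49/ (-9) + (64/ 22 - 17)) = -1934/ 99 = -19.54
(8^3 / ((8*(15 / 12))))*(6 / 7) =1536 / 35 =43.89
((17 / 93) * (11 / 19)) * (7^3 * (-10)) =-641410 / 1767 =-362.99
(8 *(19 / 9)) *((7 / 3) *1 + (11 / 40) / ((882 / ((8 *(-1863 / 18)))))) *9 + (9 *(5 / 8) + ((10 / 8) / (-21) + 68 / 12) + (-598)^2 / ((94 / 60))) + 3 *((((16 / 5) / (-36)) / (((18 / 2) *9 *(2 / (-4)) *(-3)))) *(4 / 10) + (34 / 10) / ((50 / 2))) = 383768279890201 / 1678887000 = 228584.94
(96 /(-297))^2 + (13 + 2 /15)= 648719 /49005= 13.24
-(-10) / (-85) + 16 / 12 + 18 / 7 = 1352 / 357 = 3.79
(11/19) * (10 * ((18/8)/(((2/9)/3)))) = 13365/76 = 175.86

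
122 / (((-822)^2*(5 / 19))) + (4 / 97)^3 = 1165897447 / 1541696358330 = 0.00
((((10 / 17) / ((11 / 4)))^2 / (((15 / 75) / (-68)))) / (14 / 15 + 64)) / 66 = -40000 / 11019349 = -0.00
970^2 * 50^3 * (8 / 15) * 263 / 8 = 2062139166666.67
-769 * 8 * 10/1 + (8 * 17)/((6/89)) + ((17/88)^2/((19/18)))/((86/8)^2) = -1517621812813/25505106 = -59502.67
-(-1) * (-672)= -672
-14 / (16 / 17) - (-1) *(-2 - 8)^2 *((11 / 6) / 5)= 523 / 24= 21.79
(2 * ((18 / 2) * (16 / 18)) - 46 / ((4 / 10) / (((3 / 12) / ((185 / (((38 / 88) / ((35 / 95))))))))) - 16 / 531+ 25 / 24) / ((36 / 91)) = 5295642001 / 124483392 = 42.54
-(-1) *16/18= 8/9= 0.89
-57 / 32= -1.78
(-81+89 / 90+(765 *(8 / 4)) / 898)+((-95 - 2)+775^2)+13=24264697411 / 40410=600462.69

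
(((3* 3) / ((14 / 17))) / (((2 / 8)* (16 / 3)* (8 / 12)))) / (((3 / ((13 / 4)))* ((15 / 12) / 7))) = 5967 / 80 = 74.59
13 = 13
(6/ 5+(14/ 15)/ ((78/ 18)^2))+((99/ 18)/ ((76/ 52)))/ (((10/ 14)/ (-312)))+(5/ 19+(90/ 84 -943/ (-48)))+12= -1736501717/ 1078896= -1609.52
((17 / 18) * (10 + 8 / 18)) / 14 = 799 / 1134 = 0.70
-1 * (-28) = 28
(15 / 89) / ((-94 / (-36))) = 270 / 4183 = 0.06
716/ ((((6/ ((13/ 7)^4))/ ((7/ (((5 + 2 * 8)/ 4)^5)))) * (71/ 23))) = 240815384576/ 298380334959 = 0.81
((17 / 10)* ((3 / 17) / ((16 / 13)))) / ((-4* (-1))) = 39 / 640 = 0.06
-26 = -26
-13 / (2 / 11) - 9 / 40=-2869 / 40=-71.72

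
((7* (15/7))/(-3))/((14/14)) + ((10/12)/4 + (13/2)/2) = -37/24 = -1.54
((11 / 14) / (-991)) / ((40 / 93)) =-1023 / 554960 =-0.00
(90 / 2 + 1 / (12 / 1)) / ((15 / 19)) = 10279 / 180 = 57.11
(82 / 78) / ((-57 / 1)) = -41 / 2223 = -0.02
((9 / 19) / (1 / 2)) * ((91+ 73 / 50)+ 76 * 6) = 246807 / 475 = 519.59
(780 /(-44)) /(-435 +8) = 195 /4697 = 0.04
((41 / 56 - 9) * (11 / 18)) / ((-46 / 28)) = 3.08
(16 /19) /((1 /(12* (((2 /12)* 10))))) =320 /19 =16.84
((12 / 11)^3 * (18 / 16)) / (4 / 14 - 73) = -13608 / 677479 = -0.02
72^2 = 5184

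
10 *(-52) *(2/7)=-1040/7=-148.57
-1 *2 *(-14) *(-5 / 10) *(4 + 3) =-98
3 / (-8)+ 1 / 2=1 / 8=0.12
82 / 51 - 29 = -1397 / 51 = -27.39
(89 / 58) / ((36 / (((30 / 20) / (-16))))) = -89 / 22272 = -0.00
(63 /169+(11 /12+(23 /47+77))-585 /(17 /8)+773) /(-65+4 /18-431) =-2802358959 /2410033288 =-1.16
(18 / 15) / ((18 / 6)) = 2 / 5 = 0.40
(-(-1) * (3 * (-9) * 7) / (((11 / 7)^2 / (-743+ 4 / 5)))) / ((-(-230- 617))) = 4909653 / 73205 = 67.07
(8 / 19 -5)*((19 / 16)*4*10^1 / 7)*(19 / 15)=-551 / 14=-39.36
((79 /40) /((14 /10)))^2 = 6241 /3136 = 1.99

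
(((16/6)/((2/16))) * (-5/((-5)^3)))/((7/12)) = 256/175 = 1.46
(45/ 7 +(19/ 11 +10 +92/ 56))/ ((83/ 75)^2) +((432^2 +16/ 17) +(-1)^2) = 3366165433371/ 18035402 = 186642.11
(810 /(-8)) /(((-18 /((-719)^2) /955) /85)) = 1888393912875 /8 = 236049239109.38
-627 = -627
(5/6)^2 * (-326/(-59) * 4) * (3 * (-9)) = -24450/59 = -414.41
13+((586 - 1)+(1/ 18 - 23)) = 10351/ 18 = 575.06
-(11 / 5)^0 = -1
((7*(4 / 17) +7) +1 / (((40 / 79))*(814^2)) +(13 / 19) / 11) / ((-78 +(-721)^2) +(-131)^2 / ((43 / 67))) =0.00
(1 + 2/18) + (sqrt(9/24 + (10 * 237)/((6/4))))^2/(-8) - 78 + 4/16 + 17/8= -156707/576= -272.06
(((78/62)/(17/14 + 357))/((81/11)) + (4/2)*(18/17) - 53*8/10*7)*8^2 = -79164376448/4197555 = -18859.64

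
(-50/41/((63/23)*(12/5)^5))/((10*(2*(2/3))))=-359375/856977408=-0.00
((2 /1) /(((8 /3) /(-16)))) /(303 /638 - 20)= 7656 /12457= 0.61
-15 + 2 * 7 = -1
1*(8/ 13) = 8/ 13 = 0.62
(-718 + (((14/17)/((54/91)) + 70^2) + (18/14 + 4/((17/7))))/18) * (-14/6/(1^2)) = 12883615/12393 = 1039.59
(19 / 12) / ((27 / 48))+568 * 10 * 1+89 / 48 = 2455777 / 432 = 5684.67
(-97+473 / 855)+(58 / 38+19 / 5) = -77908 / 855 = -91.12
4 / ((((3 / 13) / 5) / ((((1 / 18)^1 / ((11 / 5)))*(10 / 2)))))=3250 / 297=10.94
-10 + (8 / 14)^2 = -474 / 49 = -9.67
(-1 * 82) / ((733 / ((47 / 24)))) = -1927 / 8796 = -0.22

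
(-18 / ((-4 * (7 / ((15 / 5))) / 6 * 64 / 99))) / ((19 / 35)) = 40095 / 1216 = 32.97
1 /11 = 0.09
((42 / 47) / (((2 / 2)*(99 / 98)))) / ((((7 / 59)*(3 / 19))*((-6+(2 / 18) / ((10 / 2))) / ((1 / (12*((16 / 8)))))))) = -274645 / 834438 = -0.33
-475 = -475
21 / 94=0.22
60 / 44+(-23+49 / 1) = 301 / 11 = 27.36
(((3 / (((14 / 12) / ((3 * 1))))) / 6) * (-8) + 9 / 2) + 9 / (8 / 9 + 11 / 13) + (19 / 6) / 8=-1975 / 9744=-0.20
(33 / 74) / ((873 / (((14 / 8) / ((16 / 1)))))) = 0.00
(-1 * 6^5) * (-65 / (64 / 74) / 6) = 194805 / 2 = 97402.50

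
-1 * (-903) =903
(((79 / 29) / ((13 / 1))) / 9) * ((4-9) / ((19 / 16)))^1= -6320 / 64467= -0.10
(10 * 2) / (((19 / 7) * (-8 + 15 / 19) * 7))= -20 / 137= -0.15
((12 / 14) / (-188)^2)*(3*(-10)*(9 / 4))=-405 / 247408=-0.00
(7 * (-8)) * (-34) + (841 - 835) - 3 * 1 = 1907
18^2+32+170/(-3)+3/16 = 14377/48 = 299.52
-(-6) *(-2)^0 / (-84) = -1 / 14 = -0.07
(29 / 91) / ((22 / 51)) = 1479 / 2002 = 0.74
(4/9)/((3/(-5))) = -20/27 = -0.74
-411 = -411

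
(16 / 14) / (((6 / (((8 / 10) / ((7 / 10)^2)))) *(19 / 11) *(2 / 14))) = 3520 / 2793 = 1.26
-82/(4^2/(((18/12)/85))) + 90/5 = 24357/1360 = 17.91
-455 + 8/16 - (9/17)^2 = -262863/578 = -454.78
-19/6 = -3.17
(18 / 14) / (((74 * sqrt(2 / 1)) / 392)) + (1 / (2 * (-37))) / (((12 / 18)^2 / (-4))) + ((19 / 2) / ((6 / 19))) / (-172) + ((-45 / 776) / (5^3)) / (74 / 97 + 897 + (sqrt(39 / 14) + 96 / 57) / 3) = 4.76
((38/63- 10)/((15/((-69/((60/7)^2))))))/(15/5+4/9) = 5957/34875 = 0.17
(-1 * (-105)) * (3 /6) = 105 /2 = 52.50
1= 1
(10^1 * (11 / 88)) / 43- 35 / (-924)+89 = 126386 / 1419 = 89.07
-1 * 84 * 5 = -420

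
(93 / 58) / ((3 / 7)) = 217 / 58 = 3.74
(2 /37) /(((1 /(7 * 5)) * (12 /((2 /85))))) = 0.00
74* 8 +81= 673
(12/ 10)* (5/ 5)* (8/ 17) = 48/ 85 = 0.56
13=13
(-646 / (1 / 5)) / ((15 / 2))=-1292 / 3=-430.67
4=4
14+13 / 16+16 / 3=20.15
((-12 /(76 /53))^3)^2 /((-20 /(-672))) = 2714513636190888 /235229405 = 11539856.75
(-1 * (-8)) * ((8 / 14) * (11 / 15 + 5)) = 2752 / 105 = 26.21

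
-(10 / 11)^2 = -100 / 121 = -0.83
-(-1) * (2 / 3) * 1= 2 / 3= 0.67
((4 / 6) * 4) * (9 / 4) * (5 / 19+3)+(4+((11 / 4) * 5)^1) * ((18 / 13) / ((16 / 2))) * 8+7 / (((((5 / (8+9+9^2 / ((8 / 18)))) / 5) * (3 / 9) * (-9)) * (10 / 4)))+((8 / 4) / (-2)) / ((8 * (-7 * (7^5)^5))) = -39458133253785351535813879823 / 278244917207879437619436360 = -141.81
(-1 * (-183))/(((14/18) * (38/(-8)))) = -6588/133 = -49.53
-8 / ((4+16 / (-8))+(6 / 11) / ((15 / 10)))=-44 / 13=-3.38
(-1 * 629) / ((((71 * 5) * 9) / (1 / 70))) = -629 / 223650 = -0.00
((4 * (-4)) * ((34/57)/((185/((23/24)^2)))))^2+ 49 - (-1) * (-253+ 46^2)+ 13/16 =275658304456321/144111344400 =1912.81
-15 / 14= -1.07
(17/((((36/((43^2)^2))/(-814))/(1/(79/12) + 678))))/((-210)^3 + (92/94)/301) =2988025706131000997/31050641968098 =96230.72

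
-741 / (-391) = 741 / 391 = 1.90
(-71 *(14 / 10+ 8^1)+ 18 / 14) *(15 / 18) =-11657 / 21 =-555.10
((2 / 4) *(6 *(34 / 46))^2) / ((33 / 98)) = 169932 / 5819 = 29.20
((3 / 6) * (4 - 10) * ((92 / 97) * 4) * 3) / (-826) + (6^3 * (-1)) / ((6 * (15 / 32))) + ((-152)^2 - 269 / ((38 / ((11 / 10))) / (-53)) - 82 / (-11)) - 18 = 3923369459573 / 167454980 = 23429.40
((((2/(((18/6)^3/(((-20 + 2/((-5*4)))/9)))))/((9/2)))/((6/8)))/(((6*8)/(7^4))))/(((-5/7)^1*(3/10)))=1126069/98415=11.44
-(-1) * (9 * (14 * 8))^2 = 1016064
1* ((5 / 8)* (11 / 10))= 11 / 16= 0.69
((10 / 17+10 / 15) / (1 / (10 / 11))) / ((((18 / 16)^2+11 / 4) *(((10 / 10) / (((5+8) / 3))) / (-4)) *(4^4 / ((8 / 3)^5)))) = -272629760 / 105105033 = -2.59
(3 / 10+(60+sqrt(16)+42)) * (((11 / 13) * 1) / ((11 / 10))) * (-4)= -4252 / 13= -327.08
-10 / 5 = -2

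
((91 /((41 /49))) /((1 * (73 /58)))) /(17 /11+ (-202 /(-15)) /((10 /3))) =35560525 /2298624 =15.47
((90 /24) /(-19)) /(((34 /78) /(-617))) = 279.37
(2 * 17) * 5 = 170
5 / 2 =2.50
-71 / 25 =-2.84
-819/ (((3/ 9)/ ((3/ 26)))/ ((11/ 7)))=-891/ 2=-445.50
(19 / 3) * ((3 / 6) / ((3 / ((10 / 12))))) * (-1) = -95 / 108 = -0.88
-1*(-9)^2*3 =-243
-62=-62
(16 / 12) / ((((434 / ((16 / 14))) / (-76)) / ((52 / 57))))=-3328 / 13671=-0.24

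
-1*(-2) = 2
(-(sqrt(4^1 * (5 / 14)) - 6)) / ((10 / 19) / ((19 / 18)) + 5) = 2166 / 1985 - 361 * sqrt(70) / 13895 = 0.87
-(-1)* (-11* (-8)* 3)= 264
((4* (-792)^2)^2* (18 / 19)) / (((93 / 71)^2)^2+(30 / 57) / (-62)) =11158307251653826953216 / 5491650623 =2031867651033.89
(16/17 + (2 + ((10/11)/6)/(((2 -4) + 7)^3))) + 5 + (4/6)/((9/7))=1067978/126225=8.46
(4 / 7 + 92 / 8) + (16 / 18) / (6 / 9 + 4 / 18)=183 / 14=13.07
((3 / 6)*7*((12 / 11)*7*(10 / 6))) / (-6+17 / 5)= -2450 / 143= -17.13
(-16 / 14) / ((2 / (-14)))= 8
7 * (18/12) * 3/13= 2.42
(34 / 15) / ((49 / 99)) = 1122 / 245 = 4.58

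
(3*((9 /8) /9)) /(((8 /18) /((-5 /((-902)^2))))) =-135 /26035328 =-0.00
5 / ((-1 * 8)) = -5 / 8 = -0.62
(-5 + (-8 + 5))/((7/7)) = -8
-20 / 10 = -2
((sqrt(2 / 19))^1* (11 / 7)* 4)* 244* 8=85888* sqrt(38) / 133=3980.82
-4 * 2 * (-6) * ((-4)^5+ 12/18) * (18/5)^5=-29700985.65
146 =146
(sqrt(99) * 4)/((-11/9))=-108 * sqrt(11)/11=-32.56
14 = 14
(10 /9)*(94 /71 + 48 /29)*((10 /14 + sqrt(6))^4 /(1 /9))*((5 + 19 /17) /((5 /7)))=280691840*sqrt(6) /59143 + 167344647392 /12006029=25563.63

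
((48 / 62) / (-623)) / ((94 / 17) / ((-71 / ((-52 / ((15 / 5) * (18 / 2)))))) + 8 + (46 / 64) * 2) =-12514176 / 96548526011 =-0.00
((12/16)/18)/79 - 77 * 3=-437975/1896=-231.00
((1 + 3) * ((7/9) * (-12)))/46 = -56/69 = -0.81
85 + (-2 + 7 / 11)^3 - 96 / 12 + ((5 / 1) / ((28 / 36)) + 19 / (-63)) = 6757822 / 83853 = 80.59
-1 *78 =-78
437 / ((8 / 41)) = 17917 / 8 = 2239.62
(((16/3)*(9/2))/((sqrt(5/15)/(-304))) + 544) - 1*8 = 536 - 7296*sqrt(3) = -12101.04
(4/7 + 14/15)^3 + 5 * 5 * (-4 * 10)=-1153680688/1157625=-996.59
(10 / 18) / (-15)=-1 / 27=-0.04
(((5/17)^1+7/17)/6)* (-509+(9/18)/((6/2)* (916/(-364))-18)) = -2366941/39525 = -59.88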